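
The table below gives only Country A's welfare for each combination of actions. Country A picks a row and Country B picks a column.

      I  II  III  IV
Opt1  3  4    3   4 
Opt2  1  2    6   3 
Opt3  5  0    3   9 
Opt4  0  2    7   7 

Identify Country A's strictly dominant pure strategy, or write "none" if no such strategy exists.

none

Opt1 fails to dominate Opt2 at III (3<6).
Opt2 fails to dominate Opt1 at I (1<3).
Opt3 fails to dominate Opt1 at II (0<4).
Opt4 fails to dominate Opt1 at I (0<3).
No single strategy dominates all the others.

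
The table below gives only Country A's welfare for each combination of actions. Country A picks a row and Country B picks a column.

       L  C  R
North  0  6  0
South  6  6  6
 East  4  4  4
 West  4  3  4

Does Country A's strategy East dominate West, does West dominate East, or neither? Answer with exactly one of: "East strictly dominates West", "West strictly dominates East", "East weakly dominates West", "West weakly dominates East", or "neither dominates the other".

East's payoffs vs West's, by Country B's action — L: 4=4, C: 4>3, R: 4=4.
East is at least as good everywhere and strictly better somewhere (tied only at L, R), so East weakly but not strictly dominates West.

East weakly dominates West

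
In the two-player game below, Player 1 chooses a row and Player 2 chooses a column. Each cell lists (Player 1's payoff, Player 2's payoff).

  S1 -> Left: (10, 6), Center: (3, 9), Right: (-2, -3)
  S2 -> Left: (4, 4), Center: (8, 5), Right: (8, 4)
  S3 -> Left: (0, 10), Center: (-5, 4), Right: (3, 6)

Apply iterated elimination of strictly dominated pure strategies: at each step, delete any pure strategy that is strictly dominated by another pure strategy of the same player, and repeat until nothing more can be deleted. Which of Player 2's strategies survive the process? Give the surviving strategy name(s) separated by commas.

Player 1's strategy S3 is strictly dominated by S2 (Left: 4>0, Center: 8>-5, Right: 8>3) and is removed.
For Player 2, Center strictly dominates Left on the remaining rows (S1: 9>6, S2: 5>4); eliminate Left.
For Player 1, S2 strictly dominates S1 on the remaining columns (Center: 8>3, Right: 8>-2); eliminate S1.
For Player 2, Center strictly dominates Right on the remaining rows (S2: 5>4); eliminate Right.
Among the remaining strategies, none is strictly dominated by another pure strategy of the same player, so the elimination stops.
Surviving strategies — Player 1: {S2}; Player 2: {Center}.

Center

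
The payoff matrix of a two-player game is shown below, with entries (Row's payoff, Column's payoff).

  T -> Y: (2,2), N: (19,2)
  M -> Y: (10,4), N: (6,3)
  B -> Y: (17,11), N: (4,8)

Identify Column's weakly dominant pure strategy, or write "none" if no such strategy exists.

Y vs N: T: 2=2, M: 4>3, B: 11>8.
Y is at least as good as every other strategy against every opponent action, so it is weakly dominant.

Y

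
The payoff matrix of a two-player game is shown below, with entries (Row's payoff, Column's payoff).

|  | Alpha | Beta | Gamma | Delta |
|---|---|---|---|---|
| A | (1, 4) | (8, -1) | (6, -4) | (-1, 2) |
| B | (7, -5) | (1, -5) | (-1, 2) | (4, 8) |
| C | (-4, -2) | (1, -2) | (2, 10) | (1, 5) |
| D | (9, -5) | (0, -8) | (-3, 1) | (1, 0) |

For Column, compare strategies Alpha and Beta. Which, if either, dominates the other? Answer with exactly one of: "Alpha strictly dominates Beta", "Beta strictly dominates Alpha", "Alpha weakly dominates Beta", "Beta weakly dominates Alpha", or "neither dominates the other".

Alpha weakly dominates Beta

Alpha's payoffs vs Beta's, by Row's action — A: 4>-1, B: -5=-5, C: -2=-2, D: -5>-8.
Alpha is at least as good everywhere and strictly better somewhere (tied only at B, C), so Alpha weakly but not strictly dominates Beta.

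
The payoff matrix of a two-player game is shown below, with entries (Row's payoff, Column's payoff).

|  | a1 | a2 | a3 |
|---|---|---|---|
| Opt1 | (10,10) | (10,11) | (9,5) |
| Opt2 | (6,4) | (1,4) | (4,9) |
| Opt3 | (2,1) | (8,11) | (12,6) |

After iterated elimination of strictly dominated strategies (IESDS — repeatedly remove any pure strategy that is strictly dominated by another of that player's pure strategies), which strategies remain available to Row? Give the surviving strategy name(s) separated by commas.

Row's strategy Opt2 is strictly dominated by Opt1 (a1: 10>6, a2: 10>1, a3: 9>4) and is removed.
Column a1 is eliminated: a2 beats it against every remaining row (Opt1: 11>10, Opt3: 11>1).
Column a3 is eliminated: a2 beats it against every remaining row (Opt1: 11>5, Opt3: 11>6).
Row's strategy Opt3 is strictly dominated by Opt1 (a2: 10>8) and is removed.
Among the remaining strategies, none is strictly dominated by another pure strategy of the same player, so the elimination stops.
Surviving strategies — Row: {Opt1}; Column: {a2}.

Opt1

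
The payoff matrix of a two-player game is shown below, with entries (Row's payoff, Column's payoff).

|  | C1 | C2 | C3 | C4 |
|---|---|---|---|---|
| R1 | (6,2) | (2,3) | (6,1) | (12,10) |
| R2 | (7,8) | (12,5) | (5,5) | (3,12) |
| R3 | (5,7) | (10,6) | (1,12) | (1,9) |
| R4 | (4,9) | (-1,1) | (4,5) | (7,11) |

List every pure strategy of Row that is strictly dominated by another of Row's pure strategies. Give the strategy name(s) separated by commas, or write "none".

R1 is not dominated — it holds its own against R2 at C3 (6>5); R3 at C1 (6>5); R4 at C1 (6>4).
R2 is not dominated — it holds its own against R1 at C1 (7>6); R3 at C1 (7>5); R4 at C1 (7>4).
R2 strictly dominates R3 — C1: 7>5, C2: 12>10, C3: 5>1, C4: 3>1.
R4: dominated, since R1 does at least as well everywhere (C1: 6>4, C2: 2>-1, C3: 6>4, C4: 12>7).

R3, R4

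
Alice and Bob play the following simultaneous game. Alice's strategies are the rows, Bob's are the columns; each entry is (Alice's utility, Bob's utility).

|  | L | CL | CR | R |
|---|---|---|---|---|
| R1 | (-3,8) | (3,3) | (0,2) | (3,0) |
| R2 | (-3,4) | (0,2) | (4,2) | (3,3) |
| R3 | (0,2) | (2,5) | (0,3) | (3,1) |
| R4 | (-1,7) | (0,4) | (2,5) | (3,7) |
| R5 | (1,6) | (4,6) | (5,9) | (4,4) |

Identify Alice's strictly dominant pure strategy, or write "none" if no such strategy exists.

R5 vs R1: L: 1>-3, CL: 4>3, CR: 5>0, R: 4>3.
R5 vs R2: L: 1>-3, CL: 4>0, CR: 5>4, R: 4>3.
R5 vs R3: L: 1>0, CL: 4>2, CR: 5>0, R: 4>3.
R5 vs R4: L: 1>-1, CL: 4>0, CR: 5>2, R: 4>3.
R5 strictly beats every other strategy against every opponent action, so it is strictly dominant.

R5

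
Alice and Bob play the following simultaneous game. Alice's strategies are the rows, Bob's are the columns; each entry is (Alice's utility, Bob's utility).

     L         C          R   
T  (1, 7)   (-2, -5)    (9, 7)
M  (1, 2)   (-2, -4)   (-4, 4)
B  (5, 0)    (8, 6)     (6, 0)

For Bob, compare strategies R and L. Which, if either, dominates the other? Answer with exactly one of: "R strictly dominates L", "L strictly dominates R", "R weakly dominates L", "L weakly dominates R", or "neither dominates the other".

Compare R to L across each choice by Alice: T: 7=7, M: 4>2, B: 0=0.
R is at least as good everywhere and strictly better somewhere (tied only at T, B), so R weakly but not strictly dominates L.

R weakly dominates L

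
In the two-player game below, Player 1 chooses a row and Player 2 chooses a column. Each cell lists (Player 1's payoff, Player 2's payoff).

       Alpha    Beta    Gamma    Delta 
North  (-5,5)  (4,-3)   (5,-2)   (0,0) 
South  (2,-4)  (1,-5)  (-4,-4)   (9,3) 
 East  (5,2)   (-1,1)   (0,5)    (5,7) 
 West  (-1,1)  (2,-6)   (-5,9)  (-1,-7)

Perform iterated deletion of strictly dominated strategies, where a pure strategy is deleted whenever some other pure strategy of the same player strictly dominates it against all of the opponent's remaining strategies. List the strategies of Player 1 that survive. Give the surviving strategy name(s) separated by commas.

South

Column Beta is eliminated: Alpha beats it against every remaining row (North: 5>-3, South: -4>-5, East: 2>1, West: 1>-6).
For Player 1, South strictly dominates West on the remaining columns (Alpha: 2>-1, Gamma: -4>-5, Delta: 9>-1); eliminate West.
Column Gamma is eliminated: Delta beats it against every remaining row (North: 0>-2, South: 3>-4, East: 7>5).
Player 1's strategy North is strictly dominated by South (Alpha: 2>-5, Delta: 9>0) and is removed.
Column Alpha is eliminated: Delta beats it against every remaining row (South: 3>-4, East: 7>2).
Row East is eliminated: South beats it against every remaining column (Delta: 9>5).
Among the remaining strategies, none is strictly dominated by another pure strategy of the same player, so the elimination stops.
Surviving strategies — Player 1: {South}; Player 2: {Delta}.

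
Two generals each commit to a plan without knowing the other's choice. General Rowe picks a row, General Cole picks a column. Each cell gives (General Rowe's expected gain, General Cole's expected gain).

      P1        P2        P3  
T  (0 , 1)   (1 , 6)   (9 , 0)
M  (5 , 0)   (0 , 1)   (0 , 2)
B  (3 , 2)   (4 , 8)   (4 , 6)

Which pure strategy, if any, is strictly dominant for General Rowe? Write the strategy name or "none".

none

T fails to dominate M at P1 (0<5).
M fails to dominate T at P2 (0<1).
B fails to dominate T at P3 (4<9).
No single strategy dominates all the others.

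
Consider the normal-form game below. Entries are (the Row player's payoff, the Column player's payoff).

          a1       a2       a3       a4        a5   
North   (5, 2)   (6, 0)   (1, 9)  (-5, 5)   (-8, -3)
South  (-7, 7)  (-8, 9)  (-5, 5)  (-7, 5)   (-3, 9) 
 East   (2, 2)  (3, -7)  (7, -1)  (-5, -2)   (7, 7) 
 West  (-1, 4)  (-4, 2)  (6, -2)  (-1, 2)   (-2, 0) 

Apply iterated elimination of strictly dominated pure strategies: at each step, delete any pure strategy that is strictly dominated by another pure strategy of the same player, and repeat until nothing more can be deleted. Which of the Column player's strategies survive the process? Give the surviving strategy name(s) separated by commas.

a1, a3, a4, a5

For the Row player, East strictly dominates South on the remaining columns (a1: 2>-7, a2: 3>-8, a3: 7>-5, a4: -5>-7, a5: 7>-3); eliminate South.
The Column player's strategy a2 is strictly dominated by a1 (North: 2>0, East: 2>-7, West: 4>2) and is removed.
Among the remaining strategies, none is strictly dominated by another pure strategy of the same player, so the elimination stops.
Surviving strategies — the Row player: {North, East, West}; the Column player: {a1, a3, a4, a5}.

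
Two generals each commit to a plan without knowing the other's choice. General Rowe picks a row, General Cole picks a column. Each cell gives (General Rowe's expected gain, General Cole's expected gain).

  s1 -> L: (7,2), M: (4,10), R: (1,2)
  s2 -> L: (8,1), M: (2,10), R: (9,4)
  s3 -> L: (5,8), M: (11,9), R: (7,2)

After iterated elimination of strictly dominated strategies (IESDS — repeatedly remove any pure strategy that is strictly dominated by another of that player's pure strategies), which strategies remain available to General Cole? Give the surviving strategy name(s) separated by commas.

M

General Cole's strategy L is strictly dominated by M (s1: 10>2, s2: 10>1, s3: 9>8) and is removed.
Row s1 is eliminated: s3 beats it against every remaining column (M: 11>4, R: 7>1).
For General Cole, M strictly dominates R on the remaining rows (s2: 10>4, s3: 9>2); eliminate R.
Row s2 is eliminated: s3 beats it against every remaining column (M: 11>2).
Among the remaining strategies, none is strictly dominated by another pure strategy of the same player, so the elimination stops.
Surviving strategies — General Rowe: {s3}; General Cole: {M}.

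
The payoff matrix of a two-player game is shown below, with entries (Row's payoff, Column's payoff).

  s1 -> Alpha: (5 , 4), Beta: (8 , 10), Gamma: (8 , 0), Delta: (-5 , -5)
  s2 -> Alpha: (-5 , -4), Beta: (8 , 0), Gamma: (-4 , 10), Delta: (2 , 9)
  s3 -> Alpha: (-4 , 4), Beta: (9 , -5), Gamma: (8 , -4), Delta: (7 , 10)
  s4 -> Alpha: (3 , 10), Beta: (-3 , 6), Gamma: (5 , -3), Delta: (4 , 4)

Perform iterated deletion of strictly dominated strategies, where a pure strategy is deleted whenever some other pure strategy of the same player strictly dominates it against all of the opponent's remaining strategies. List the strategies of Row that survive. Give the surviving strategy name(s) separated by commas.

s1, s3, s4

For Row, s3 strictly dominates s2 on the remaining columns (Alpha: -4>-5, Beta: 9>8, Gamma: 8>-4, Delta: 7>2); eliminate s2.
For Column, Alpha strictly dominates Gamma on the remaining rows (s1: 4>0, s3: 4>-4, s4: 10>-3); eliminate Gamma.
Among the remaining strategies, none is strictly dominated by another pure strategy of the same player, so the elimination stops.
Surviving strategies — Row: {s1, s3, s4}; Column: {Alpha, Beta, Delta}.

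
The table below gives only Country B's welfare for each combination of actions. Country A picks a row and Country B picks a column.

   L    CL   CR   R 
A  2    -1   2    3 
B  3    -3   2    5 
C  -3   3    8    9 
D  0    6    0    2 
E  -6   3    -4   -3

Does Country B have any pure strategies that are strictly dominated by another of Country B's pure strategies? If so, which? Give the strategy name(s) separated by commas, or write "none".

L is strictly dominated by R (A: 3>2, B: 5>3, C: 9>-3, D: 2>0, E: -3>-6).
Nothing dominates CL: L at C (3>-3); CR at D (6>0); R at D (6>2).
R strictly dominates CR — A: 3>2, B: 5>2, C: 9>8, D: 2>0, E: -3>-4.
R is not dominated — it holds its own against L at A (3>2); CL at A (3>-1); CR at A (3>2).

L, CR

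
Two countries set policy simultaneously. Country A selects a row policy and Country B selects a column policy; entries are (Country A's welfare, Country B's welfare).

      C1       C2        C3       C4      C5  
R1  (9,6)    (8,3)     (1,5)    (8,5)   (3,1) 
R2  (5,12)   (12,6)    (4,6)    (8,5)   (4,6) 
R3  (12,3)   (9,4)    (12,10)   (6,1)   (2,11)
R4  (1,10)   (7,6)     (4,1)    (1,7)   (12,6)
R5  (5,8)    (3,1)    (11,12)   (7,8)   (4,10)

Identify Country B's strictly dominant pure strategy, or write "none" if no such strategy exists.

C1 fails to dominate C2 at R3 (3<4).
C2 fails to dominate C1 at R1 (3<6).
C3 fails to dominate C1 at R1 (5<6).
C4 fails to dominate C1 at R1 (5<6).
C5 fails to dominate C1 at R1 (1<6).
No single strategy dominates all the others.

none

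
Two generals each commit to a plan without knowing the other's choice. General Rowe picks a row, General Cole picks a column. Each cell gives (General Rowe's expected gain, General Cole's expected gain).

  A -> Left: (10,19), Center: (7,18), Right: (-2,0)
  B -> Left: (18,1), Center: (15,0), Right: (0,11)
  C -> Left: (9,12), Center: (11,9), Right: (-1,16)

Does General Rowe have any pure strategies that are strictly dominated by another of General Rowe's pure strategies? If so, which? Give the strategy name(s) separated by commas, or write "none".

B strictly dominates A — Left: 18>10, Center: 15>7, Right: 0>-2.
Nothing dominates B: A at Left (18>10); C at Left (18>9).
C is strictly dominated by B (Left: 18>9, Center: 15>11, Right: 0>-1).

A, C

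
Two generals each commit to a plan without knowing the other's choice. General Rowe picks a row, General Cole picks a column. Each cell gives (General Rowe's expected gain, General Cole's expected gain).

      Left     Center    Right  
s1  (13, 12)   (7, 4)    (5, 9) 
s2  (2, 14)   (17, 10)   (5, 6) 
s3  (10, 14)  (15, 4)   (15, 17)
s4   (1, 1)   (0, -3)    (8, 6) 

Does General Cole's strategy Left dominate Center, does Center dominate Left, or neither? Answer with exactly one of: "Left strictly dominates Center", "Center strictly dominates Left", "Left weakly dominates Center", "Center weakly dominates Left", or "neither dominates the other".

Left's payoffs vs Center's, by General Rowe's action — s1: 12>4, s2: 14>10, s3: 14>4, s4: 1>-3.
Every comparison favours Left, so Left strictly dominates Center.

Left strictly dominates Center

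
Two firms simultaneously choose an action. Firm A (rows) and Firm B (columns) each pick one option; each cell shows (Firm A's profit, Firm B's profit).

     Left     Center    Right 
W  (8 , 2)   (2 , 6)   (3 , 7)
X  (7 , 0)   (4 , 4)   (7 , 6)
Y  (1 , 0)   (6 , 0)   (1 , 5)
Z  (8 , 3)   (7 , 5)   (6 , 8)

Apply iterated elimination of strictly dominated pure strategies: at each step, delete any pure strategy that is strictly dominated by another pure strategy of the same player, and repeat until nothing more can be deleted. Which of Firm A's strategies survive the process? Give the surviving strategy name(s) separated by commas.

For Firm A, Z strictly dominates Y on the remaining columns (Left: 8>1, Center: 7>6, Right: 6>1); eliminate Y.
For Firm B, Center strictly dominates Left on the remaining rows (W: 6>2, X: 4>0, Z: 5>3); eliminate Left.
Firm A's strategy W is strictly dominated by X (Center: 4>2, Right: 7>3) and is removed.
For Firm B, Right strictly dominates Center on the remaining rows (X: 6>4, Z: 8>5); eliminate Center.
Firm A's strategy Z is strictly dominated by X (Right: 7>6) and is removed.
Among the remaining strategies, none is strictly dominated by another pure strategy of the same player, so the elimination stops.
Surviving strategies — Firm A: {X}; Firm B: {Right}.

X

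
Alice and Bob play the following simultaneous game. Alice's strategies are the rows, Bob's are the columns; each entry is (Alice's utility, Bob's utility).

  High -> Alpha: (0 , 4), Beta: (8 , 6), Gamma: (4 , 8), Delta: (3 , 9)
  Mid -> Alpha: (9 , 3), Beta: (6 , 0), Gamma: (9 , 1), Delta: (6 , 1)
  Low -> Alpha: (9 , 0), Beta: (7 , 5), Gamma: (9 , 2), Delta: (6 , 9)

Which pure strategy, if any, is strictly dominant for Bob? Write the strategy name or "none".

none

Alpha fails to dominate Beta at High (4<6).
Beta fails to dominate Alpha at Mid (0<3).
Gamma fails to dominate Alpha at Mid (1<3).
Delta fails to dominate Alpha at Mid (1<3).
No single strategy dominates all the others.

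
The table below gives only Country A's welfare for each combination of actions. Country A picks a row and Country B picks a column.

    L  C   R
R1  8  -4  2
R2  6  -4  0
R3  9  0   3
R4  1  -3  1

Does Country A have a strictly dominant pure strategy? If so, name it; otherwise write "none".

R3

R3 vs R1: L: 9>8, C: 0>-4, R: 3>2.
R3 vs R2: L: 9>6, C: 0>-4, R: 3>0.
R3 vs R4: L: 9>1, C: 0>-3, R: 3>1.
R3 strictly beats every other strategy against every opponent action, so it is strictly dominant.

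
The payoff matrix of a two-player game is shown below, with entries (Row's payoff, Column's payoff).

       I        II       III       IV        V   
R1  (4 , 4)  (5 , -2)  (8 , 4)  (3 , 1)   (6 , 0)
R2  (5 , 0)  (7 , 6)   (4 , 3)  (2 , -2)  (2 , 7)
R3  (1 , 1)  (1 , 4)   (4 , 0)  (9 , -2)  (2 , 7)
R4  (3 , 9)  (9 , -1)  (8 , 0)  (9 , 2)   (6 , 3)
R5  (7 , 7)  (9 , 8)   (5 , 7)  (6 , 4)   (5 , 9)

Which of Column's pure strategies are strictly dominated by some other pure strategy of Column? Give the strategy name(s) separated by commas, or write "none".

I is not dominated — it holds its own against II at R1 (4>-2); III at R1 (4=4); IV at R1 (4>1); V at R1 (4>0).
II: dominated, since V does at least as well everywhere (R1: 0>-2, R2: 7>6, R3: 7>4, R4: 3>-1, R5: 9>8).
Nothing dominates III: I at R1 (4=4); II at R1 (4>-2); IV at R1 (4>1); V at R1 (4>0).
I strictly dominates IV — R1: 4>1, R2: 0>-2, R3: 1>-2, R4: 9>2, R5: 7>4.
Nothing dominates V: I at R2 (7>0); II at R1 (0>-2); III at R2 (7>3); IV at R2 (7>-2).

II, IV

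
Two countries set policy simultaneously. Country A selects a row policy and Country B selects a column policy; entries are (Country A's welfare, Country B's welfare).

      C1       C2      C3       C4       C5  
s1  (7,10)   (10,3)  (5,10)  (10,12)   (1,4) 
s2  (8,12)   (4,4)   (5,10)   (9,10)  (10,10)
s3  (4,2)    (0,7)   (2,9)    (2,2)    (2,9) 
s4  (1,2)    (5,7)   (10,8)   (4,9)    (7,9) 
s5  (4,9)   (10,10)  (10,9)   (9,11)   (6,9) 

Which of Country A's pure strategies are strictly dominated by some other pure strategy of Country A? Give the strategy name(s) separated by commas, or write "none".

s3

s1 is not dominated — it holds its own against s2 at C2 (10>4); s3 at C1 (7>4); s4 at C1 (7>1); s5 at C1 (7>4).
Nothing dominates s2: s1 at C1 (8>7); s3 at C1 (8>4); s4 at C1 (8>1); s5 at C1 (8>4).
s2 strictly dominates s3 — C1: 8>4, C2: 4>0, C3: 5>2, C4: 9>2, C5: 10>2.
s4: no other strategy beats it everywhere (s1 at C3 (10>5); s2 at C2 (5>4); s3 at C2 (5>0); s5 at C3 (10=10)).
Nothing dominates s5: s1 at C2 (10=10); s2 at C2 (10>4); s3 at C1 (4=4); s4 at C1 (4>1).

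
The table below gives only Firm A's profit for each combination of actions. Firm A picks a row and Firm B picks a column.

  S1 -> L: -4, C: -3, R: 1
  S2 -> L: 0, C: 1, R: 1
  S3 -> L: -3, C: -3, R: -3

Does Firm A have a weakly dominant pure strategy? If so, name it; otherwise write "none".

S2 vs S1: L: 0>-4, C: 1>-3, R: 1=1.
S2 vs S3: L: 0>-3, C: 1>-3, R: 1>-3.
S2 is at least as good as every other strategy against every opponent action, so it is weakly dominant.

S2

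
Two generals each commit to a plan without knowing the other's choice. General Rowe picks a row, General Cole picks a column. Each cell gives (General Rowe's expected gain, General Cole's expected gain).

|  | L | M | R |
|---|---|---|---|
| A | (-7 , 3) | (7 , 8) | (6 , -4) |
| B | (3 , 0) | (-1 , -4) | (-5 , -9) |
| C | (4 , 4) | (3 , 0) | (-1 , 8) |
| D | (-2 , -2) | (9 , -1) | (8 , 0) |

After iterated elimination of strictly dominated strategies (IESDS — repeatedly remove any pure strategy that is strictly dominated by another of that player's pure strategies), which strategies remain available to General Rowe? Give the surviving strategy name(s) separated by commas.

General Rowe's strategy A is strictly dominated by D (L: -2>-7, M: 9>7, R: 8>6) and is removed.
General Rowe's strategy B is strictly dominated by C (L: 4>3, M: 3>-1, R: -1>-5) and is removed.
Column L is eliminated: R beats it against every remaining row (C: 8>4, D: 0>-2).
General Rowe's strategy C is strictly dominated by D (M: 9>3, R: 8>-1) and is removed.
For General Cole, R strictly dominates M on the remaining rows (D: 0>-1); eliminate M.
Among the remaining strategies, none is strictly dominated by another pure strategy of the same player, so the elimination stops.
Surviving strategies — General Rowe: {D}; General Cole: {R}.

D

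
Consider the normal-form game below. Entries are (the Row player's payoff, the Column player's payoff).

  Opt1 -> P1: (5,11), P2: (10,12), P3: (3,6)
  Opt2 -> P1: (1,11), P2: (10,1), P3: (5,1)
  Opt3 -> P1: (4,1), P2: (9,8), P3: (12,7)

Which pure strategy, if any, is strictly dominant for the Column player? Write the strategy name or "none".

none

P1 fails to dominate P2 at Opt1 (11<12).
P2 fails to dominate P1 at Opt2 (1<11).
P3 fails to dominate P1 at Opt1 (6<11).
No single strategy dominates all the others.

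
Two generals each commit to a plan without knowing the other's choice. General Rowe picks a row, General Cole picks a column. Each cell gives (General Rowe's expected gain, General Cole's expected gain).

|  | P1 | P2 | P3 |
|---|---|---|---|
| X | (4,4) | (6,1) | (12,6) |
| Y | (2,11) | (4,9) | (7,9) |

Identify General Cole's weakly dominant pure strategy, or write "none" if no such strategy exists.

P1 fails to dominate P3 at X (4<6).
P2 fails to dominate P1 at X (1<4).
P3 fails to dominate P1 at Y (9<11).
No single strategy dominates all the others.

none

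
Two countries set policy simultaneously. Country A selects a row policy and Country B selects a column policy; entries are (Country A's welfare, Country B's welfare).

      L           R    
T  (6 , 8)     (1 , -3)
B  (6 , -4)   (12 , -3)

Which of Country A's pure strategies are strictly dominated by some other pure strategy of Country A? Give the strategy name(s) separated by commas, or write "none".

Nothing dominates T: B at L (6=6).
Nothing dominates B: T at L (6=6).

none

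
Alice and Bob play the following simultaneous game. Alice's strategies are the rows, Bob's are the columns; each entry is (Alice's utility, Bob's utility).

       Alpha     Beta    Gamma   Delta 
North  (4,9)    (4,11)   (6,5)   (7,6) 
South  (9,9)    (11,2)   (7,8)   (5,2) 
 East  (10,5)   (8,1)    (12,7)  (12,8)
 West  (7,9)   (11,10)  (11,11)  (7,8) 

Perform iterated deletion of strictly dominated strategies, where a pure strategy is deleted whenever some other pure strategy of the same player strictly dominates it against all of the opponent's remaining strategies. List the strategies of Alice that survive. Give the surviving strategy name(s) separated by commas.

Alice's strategy North is strictly dominated by East (Alpha: 10>4, Beta: 8>4, Gamma: 12>6, Delta: 12>7) and is removed.
Bob's strategy Beta is strictly dominated by Gamma (South: 8>2, East: 7>1, West: 11>10) and is removed.
Alice's strategy South is strictly dominated by East (Alpha: 10>9, Gamma: 12>7, Delta: 12>5) and is removed.
Alice's strategy West is strictly dominated by East (Alpha: 10>7, Gamma: 12>11, Delta: 12>7) and is removed.
Bob's strategy Alpha is strictly dominated by Gamma (East: 7>5) and is removed.
Column Gamma is eliminated: Delta beats it against every remaining row (East: 8>7).
Among the remaining strategies, none is strictly dominated by another pure strategy of the same player, so the elimination stops.
Surviving strategies — Alice: {East}; Bob: {Delta}.

East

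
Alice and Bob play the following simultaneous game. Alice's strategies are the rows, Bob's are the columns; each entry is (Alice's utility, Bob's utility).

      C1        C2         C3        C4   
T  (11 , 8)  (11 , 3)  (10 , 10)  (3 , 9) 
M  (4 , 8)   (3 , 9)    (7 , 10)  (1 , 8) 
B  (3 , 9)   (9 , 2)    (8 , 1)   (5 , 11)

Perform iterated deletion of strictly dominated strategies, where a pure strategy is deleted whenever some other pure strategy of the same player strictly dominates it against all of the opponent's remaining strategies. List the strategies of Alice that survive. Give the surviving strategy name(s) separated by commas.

For Alice, T strictly dominates M on the remaining columns (C1: 11>4, C2: 11>3, C3: 10>7, C4: 3>1); eliminate M.
Column C1 is eliminated: C4 beats it against every remaining row (T: 9>8, B: 11>9).
Bob's strategy C2 is strictly dominated by C4 (T: 9>3, B: 11>2) and is removed.
Among the remaining strategies, none is strictly dominated by another pure strategy of the same player, so the elimination stops.
Surviving strategies — Alice: {T, B}; Bob: {C3, C4}.

T, B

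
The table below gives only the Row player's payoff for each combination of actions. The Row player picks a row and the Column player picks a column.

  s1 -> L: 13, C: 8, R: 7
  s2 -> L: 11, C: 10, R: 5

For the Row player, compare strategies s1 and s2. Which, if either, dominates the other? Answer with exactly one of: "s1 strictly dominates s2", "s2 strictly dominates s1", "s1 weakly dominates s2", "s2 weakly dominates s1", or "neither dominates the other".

neither dominates the other

s1's payoffs vs s2's, by the Column player's action — L: 13>11, C: 8<10, R: 7>5.
s1 does better at L, R but worse at C; neither strategy dominates the other.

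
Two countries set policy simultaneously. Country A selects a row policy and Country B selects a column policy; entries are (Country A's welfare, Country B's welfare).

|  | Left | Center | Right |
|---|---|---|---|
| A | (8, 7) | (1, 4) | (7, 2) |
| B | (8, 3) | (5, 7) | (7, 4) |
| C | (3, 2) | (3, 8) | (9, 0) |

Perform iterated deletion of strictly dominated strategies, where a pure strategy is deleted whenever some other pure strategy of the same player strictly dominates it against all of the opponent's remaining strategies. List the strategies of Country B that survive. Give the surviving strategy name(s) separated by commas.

Column Right is eliminated: Center beats it against every remaining row (A: 4>2, B: 7>4, C: 8>0).
Row C is eliminated: B beats it against every remaining column (Left: 8>3, Center: 5>3).
Among the remaining strategies, none is strictly dominated by another pure strategy of the same player, so the elimination stops.
Surviving strategies — Country A: {A, B}; Country B: {Left, Center}.

Left, Center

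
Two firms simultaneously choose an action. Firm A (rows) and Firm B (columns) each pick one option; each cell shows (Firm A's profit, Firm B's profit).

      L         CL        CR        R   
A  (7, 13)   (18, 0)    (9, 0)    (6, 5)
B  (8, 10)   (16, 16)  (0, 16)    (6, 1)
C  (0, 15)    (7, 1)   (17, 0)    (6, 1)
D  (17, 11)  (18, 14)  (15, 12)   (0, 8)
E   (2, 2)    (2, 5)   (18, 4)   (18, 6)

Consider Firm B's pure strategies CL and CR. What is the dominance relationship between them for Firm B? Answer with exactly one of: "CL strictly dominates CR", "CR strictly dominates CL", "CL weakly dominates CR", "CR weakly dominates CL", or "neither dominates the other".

CL's payoffs vs CR's, by Firm A's action — A: 0=0, B: 16=16, C: 1>0, D: 14>12, E: 5>4.
CL is at least as good everywhere and strictly better somewhere (tied only at A, B), so CL weakly but not strictly dominates CR.

CL weakly dominates CR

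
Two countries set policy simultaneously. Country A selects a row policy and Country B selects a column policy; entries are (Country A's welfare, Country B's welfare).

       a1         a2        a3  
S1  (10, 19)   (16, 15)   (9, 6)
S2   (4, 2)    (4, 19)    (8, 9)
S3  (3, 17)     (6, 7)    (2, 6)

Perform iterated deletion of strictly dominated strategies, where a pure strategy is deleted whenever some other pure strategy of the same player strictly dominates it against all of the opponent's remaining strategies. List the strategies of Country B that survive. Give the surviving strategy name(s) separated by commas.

a1

Row S2 is eliminated: S1 beats it against every remaining column (a1: 10>4, a2: 16>4, a3: 9>8).
Row S3 is eliminated: S1 beats it against every remaining column (a1: 10>3, a2: 16>6, a3: 9>2).
For Country B, a1 strictly dominates a2 on the remaining rows (S1: 19>15); eliminate a2.
Country B's strategy a3 is strictly dominated by a1 (S1: 19>6) and is removed.
Among the remaining strategies, none is strictly dominated by another pure strategy of the same player, so the elimination stops.
Surviving strategies — Country A: {S1}; Country B: {a1}.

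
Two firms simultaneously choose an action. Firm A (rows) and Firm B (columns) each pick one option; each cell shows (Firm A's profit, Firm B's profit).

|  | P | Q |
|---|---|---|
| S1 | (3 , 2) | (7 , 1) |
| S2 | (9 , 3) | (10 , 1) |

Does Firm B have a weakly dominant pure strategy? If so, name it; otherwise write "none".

P

P vs Q: S1: 2>1, S2: 3>1.
P is at least as good as every other strategy against every opponent action, so it is weakly dominant.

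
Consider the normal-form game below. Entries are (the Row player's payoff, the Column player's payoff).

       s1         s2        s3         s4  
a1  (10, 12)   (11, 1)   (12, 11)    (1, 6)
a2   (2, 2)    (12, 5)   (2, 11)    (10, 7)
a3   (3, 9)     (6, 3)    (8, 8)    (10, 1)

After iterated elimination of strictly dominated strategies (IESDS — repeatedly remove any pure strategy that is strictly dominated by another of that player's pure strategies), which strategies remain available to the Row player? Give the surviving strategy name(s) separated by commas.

a1

For the Column player, s3 strictly dominates s2 on the remaining rows (a1: 11>1, a2: 11>5, a3: 8>3); eliminate s2.
For the Column player, s3 strictly dominates s4 on the remaining rows (a1: 11>6, a2: 11>7, a3: 8>1); eliminate s4.
For the Row player, a1 strictly dominates a2 on the remaining columns (s1: 10>2, s3: 12>2); eliminate a2.
Row a3 is eliminated: a1 beats it against every remaining column (s1: 10>3, s3: 12>8).
For the Column player, s1 strictly dominates s3 on the remaining rows (a1: 12>11); eliminate s3.
Among the remaining strategies, none is strictly dominated by another pure strategy of the same player, so the elimination stops.
Surviving strategies — the Row player: {a1}; the Column player: {s1}.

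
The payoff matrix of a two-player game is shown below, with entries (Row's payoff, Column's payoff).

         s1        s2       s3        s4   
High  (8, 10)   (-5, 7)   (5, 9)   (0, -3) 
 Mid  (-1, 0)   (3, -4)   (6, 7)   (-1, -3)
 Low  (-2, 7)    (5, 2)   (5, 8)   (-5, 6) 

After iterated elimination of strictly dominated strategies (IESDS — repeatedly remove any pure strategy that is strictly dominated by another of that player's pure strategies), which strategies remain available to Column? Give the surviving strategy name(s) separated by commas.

Column s2 is eliminated: s1 beats it against every remaining row (High: 10>7, Mid: 0>-4, Low: 7>2).
Row Low is eliminated: Mid beats it against every remaining column (s1: -1>-2, s3: 6>5, s4: -1>-5).
Column's strategy s4 is strictly dominated by s1 (High: 10>-3, Mid: 0>-3) and is removed.
Among the remaining strategies, none is strictly dominated by another pure strategy of the same player, so the elimination stops.
Surviving strategies — Row: {High, Mid}; Column: {s1, s3}.

s1, s3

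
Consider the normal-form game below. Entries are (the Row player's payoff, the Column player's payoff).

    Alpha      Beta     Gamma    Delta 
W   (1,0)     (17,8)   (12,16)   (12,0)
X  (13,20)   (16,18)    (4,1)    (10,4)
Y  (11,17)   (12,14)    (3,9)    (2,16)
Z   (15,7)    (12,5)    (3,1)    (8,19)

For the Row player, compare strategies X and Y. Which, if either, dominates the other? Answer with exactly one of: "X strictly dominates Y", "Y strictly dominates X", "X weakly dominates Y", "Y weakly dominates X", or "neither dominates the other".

X's payoffs vs Y's, by the Column player's action — Alpha: 13>11, Beta: 16>12, Gamma: 4>3, Delta: 10>2.
Every comparison favours X, so X strictly dominates Y.

X strictly dominates Y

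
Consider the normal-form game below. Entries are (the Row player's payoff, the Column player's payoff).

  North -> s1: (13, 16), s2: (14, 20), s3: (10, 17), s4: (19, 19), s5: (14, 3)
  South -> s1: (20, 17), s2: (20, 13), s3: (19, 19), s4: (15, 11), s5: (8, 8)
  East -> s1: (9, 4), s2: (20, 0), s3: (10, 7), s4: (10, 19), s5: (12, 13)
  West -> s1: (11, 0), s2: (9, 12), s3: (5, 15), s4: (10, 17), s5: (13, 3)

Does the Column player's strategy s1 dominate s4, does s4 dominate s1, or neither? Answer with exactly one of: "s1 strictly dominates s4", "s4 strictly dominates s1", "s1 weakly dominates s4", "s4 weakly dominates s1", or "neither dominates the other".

Compare s1 to s4 across each opponent action: North: 16<19, South: 17>11, East: 4<19, West: 0<17.
s1 does better at South but worse at North, East, West; neither strategy dominates the other.

neither dominates the other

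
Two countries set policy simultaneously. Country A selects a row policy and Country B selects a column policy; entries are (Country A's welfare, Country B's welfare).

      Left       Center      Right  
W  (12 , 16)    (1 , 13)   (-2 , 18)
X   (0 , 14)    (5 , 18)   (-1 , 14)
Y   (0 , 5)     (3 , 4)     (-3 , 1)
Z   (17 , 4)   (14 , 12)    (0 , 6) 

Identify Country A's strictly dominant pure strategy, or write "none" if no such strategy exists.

Z vs W: Left: 17>12, Center: 14>1, Right: 0>-2.
Z vs X: Left: 17>0, Center: 14>5, Right: 0>-1.
Z vs Y: Left: 17>0, Center: 14>3, Right: 0>-3.
Z strictly beats every other strategy against every opponent action, so it is strictly dominant.

Z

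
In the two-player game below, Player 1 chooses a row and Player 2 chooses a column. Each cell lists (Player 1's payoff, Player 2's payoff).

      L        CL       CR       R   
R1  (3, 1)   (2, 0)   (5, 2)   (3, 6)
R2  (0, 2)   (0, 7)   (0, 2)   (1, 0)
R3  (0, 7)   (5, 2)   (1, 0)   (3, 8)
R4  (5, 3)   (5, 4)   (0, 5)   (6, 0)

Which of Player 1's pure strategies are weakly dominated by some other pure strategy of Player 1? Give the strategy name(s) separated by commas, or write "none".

Nothing dominates R1: R2 at L (3>0); R3 at L (3>0); R4 at CR (5>0).
R2 is weakly dominated by R1 (L: 3>0, CL: 2>0, CR: 5>0, R: 3>1).
Nothing dominates R3: R1 at CL (5>2); R2 at CL (5>0); R4 at CR (1>0).
R4: no other strategy beats it everywhere (R1 at L (5>3); R2 at L (5>0); R3 at L (5>0)).

R2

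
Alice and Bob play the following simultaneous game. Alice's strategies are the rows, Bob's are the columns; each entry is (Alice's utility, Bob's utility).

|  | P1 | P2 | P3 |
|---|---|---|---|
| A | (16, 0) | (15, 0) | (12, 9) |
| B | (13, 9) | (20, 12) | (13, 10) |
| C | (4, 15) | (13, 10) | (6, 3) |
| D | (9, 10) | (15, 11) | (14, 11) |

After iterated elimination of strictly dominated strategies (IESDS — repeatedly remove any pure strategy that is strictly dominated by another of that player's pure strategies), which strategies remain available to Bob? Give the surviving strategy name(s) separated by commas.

P2, P3

Row C is eliminated: A beats it against every remaining column (P1: 16>4, P2: 15>13, P3: 12>6).
For Bob, P3 strictly dominates P1 on the remaining rows (A: 9>0, B: 10>9, D: 11>10); eliminate P1.
Row A is eliminated: B beats it against every remaining column (P2: 20>15, P3: 13>12).
Among the remaining strategies, none is strictly dominated by another pure strategy of the same player, so the elimination stops.
Surviving strategies — Alice: {B, D}; Bob: {P2, P3}.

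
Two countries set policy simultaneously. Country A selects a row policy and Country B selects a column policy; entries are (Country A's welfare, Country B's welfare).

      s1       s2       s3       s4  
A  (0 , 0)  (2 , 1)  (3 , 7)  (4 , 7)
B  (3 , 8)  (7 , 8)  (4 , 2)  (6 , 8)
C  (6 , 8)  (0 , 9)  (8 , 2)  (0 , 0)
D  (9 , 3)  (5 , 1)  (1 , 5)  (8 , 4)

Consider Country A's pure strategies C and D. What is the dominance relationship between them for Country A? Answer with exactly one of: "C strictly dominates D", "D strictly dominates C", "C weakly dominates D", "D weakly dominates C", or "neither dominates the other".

neither dominates the other

Compare C to D across each choice by Country B: s1: 6<9, s2: 0<5, s3: 8>1, s4: 0<8.
C does better at s3 but worse at s1, s2, s4; neither strategy dominates the other.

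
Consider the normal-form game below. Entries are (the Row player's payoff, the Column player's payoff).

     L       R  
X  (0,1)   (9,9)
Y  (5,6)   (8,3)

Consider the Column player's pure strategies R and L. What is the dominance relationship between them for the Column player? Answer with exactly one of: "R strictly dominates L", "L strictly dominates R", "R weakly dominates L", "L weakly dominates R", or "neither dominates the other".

neither dominates the other

R's payoffs vs L's, by the Row player's action — X: 9>1, Y: 3<6.
R does better at X but worse at Y; neither strategy dominates the other.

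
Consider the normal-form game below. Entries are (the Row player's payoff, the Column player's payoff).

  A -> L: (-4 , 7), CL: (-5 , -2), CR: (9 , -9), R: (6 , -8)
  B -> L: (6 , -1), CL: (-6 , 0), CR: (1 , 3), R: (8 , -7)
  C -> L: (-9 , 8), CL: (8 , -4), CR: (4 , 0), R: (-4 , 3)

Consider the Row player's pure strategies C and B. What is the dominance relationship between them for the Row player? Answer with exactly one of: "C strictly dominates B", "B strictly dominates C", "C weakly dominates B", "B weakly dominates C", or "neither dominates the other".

C's payoffs vs B's, by the Column player's action — L: -9<6, CL: 8>-6, CR: 4>1, R: -4<8.
C does better at CL, CR but worse at L, R; neither strategy dominates the other.

neither dominates the other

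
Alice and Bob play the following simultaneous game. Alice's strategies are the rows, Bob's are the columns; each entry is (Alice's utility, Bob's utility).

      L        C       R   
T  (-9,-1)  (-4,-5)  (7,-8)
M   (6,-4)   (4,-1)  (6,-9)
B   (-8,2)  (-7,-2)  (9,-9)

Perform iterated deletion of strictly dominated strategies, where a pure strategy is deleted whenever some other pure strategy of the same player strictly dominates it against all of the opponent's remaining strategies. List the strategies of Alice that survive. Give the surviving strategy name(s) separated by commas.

Column R is eliminated: L beats it against every remaining row (T: -1>-8, M: -4>-9, B: 2>-9).
Row T is eliminated: M beats it against every remaining column (L: 6>-9, C: 4>-4).
Alice's strategy B is strictly dominated by M (L: 6>-8, C: 4>-7) and is removed.
Bob's strategy L is strictly dominated by C (M: -1>-4) and is removed.
Among the remaining strategies, none is strictly dominated by another pure strategy of the same player, so the elimination stops.
Surviving strategies — Alice: {M}; Bob: {C}.

M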